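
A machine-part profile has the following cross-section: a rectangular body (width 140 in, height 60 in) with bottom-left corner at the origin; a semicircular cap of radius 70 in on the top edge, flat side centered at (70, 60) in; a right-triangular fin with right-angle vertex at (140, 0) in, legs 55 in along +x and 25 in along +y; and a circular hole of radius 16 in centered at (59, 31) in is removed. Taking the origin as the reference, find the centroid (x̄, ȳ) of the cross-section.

rectangular body: A = 140 × 60 = 8400.00, centroid at (70.00, 30.00).
semicircular top: A = ½π·70² = 7696.90, centroid at (70.00, 89.71).
triangular fin: A = ½·55·25 = 687.50, centroid at (158.33, 8.33).
hole: A = −π·16² = -804.25, centroid at (59.00, 31.00).
ΣA = 15980.15 in²
ΣAx̄ = (8400.00)(70.00) + (7696.90)(70.00) + (687.50)(158.33) + (-804.25)(59.00) = 1188186.69 in³
ΣAȳ = (8400.00)(30.00) + (7696.90)(89.71) + (687.50)(8.33) + (-804.25)(31.00) = 923278.27 in³
x̄ = 1188186.69 / 15980.15 = 74.35 in
ȳ = 923278.27 / 15980.15 = 57.78 in

x̄ = 74.35 in, ȳ = 57.78 in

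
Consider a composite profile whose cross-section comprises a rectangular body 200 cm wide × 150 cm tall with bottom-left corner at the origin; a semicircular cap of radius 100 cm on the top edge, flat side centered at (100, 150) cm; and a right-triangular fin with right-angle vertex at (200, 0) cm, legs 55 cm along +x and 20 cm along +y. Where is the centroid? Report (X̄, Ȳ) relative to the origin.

X̄ = 101.41 cm, Ȳ = 114.07 cm

rectangular body: A = 200 × 150 = 30000.00, centroid at (100.00, 75.00).
semicircular top: A = ½π·100² = 15707.96, centroid at (100.00, 192.44).
triangular fin: A = ½·55·20 = 550.00, centroid at (218.33, 6.67).
ΣA = 46257.96 cm², ΣAX̄ = 4690879.66 cm³, ΣAȲ = 5276527.82 cm³.
X̄ = 4690879.66/46257.96 = 101.41 cm; Ȳ = 5276527.82/46257.96 = 114.07 cm.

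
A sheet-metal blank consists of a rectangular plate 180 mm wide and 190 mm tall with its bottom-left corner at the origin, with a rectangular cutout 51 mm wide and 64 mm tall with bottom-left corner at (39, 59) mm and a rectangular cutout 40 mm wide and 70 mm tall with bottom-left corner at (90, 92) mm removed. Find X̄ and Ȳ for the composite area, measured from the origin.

plate: A = 180 × 190 = 34200.00, centroid at (90.00, 95.00).
hole 1: A = −(51 × 64) = -3264.00, centroid at (64.50, 91.00).
hole 2: A = −(40 × 70) = -2800.00, centroid at (110.00, 127.00).
ΣA = 28136.00 mm²
ΣAX̄ = (34200.00)(90.00) + (-3264.00)(64.50) + (-2800.00)(110.00) = 2559472.00 mm³
ΣAȲ = (34200.00)(95.00) + (-3264.00)(91.00) + (-2800.00)(127.00) = 2596376.00 mm³
X̄ = 2559472.00 / 28136.00 = 90.97 mm
Ȳ = 2596376.00 / 28136.00 = 92.28 mm

X̄ = 90.97 mm, Ȳ = 92.28 mm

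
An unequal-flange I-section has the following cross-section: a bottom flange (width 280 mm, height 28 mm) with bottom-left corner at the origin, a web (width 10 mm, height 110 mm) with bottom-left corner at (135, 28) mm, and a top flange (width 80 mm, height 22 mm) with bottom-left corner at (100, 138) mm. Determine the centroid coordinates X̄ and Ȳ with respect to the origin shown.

bottom flange: A = 280 × 28 = 7840.00, centroid at (140.00, 14.00).
web: A = 10 × 110 = 1100.00, centroid at (140.00, 83.00).
top flange: A = 80 × 22 = 1760.00, centroid at (140.00, 149.00).
ΣA = 10700.00 mm²
ΣAX̄ = (7840.00)(140.00) + (1100.00)(140.00) + (1760.00)(140.00) = 1498000.00 mm³
ΣAȲ = (7840.00)(14.00) + (1100.00)(83.00) + (1760.00)(149.00) = 463300.00 mm³
X̄ = 1498000.00 / 10700.00 = 140.00 mm
Ȳ = 463300.00 / 10700.00 = 43.30 mm

X̄ = 140.00 mm, Ȳ = 43.30 mm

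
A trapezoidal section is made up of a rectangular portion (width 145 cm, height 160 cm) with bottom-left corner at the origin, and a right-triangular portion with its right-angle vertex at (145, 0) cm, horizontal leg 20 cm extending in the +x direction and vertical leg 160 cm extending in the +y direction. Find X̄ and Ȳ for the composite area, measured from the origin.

rectangular portion: A = 145 × 160 = 23200.00, centroid at (72.50, 80.00).
triangular portion: A = ½·20·160 = 1600.00, centroid at (151.67, 53.33).
ΣA = 24800.00 cm²
ΣAX̄ = (23200.00)(72.50) + (1600.00)(151.67) = 1924666.67 cm³
ΣAȲ = (23200.00)(80.00) + (1600.00)(53.33) = 1941333.33 cm³
X̄ = 1924666.67 / 24800.00 = 77.61 cm
Ȳ = 1941333.33 / 24800.00 = 78.28 cm

X̄ = 77.61 cm, Ȳ = 78.28 cm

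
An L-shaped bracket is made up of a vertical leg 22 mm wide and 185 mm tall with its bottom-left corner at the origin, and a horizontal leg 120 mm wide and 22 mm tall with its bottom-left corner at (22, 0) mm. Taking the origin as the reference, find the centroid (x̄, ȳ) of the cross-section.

x̄ = 38.93 mm, ȳ = 60.43 mm

vertical leg: A = 22 × 185 = 4070.00, centroid at (11.00, 92.50).
horizontal leg: A = 120 × 22 = 2640.00, centroid at (82.00, 11.00).
ΣA = 6710.00 mm²
ΣAx̄ = (4070.00)(11.00) + (2640.00)(82.00) = 261250.00 mm³
ΣAȳ = (4070.00)(92.50) + (2640.00)(11.00) = 405515.00 mm³
x̄ = 261250.00 / 6710.00 = 38.93 mm
ȳ = 405515.00 / 6710.00 = 60.43 mm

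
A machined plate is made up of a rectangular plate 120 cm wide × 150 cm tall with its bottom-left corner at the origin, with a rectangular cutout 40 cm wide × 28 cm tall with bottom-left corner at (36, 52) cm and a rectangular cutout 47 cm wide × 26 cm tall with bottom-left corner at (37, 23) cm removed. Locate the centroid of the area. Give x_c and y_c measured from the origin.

x_c = 60.25 cm, y_c = 78.69 cm

Part | A | x̄ᵢ | ȳᵢ | A·x̄ᵢ | A·ȳᵢ
plate | 18000.00 | 60.00 | 75.00 | 1080000.00 | 1350000.00
hole 1 | -1120.00 | 56.00 | 66.00 | -62720.00 | -73920.00
hole 2 | -1222.00 | 60.50 | 36.00 | -73931.00 | -43992.00
Σ | 15658.00 |  |  | 943349.00 | 1232088.00
x_c = 943349.00 / 15658.00 = 60.25 cm
y_c = 1232088.00 / 15658.00 = 78.69 cm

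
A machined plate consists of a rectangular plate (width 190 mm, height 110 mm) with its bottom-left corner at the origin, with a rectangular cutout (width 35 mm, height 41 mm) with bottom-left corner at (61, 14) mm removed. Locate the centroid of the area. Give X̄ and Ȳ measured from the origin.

X̄ = 96.22 mm, Ȳ = 56.51 mm

Part | A | x̄ᵢ | ȳᵢ | A·x̄ᵢ | A·ȳᵢ
plate | 20900.00 | 95.00 | 55.00 | 1985500.00 | 1149500.00
hole | -1435.00 | 78.50 | 34.50 | -112647.50 | -49507.50
Σ | 19465.00 |  |  | 1872852.50 | 1099992.50
X̄ = 1872852.50 / 19465.00 = 96.22 mm
Ȳ = 1099992.50 / 19465.00 = 56.51 mm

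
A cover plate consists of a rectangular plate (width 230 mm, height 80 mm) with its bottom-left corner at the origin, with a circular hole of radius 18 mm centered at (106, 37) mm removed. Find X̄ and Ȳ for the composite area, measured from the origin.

plate: A = 230 × 80 = 18400.00, centroid at (115.00, 40.00).
hole: A = −π·18² = -1017.88, centroid at (106.00, 37.00).
ΣA = 17382.12 mm²
ΣAX̄ = (18400.00)(115.00) + (-1017.88)(106.00) = 2008105.14 mm³
ΣAȲ = (18400.00)(40.00) + (-1017.88)(37.00) = 698338.59 mm³
X̄ = 2008105.14 / 17382.12 = 115.53 mm
Ȳ = 698338.59 / 17382.12 = 40.18 mm

X̄ = 115.53 mm, Ȳ = 40.18 mm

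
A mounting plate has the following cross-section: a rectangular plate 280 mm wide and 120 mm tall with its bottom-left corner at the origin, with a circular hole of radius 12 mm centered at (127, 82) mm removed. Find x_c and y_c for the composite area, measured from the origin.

plate: A = 280 × 120 = 33600.00, centroid at (140.00, 60.00).
hole: A = −π·12² = -452.39, centroid at (127.00, 82.00).
ΣA = 33147.61 mm²
ΣAx_c = (33600.00)(140.00) + (-452.39)(127.00) = 4646546.55 mm³
ΣAy_c = (33600.00)(60.00) + (-452.39)(82.00) = 1978904.07 mm³
x_c = 4646546.55 / 33147.61 = 140.18 mm
y_c = 1978904.07 / 33147.61 = 59.70 mm

x_c = 140.18 mm, y_c = 59.70 mm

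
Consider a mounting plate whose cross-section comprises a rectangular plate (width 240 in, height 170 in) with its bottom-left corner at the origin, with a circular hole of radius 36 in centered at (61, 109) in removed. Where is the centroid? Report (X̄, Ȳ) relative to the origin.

plate: A = 240 × 170 = 40800.00, centroid at (120.00, 85.00).
hole: A = −π·36² = -4071.50, centroid at (61.00, 109.00).
ΣA = 36728.50 in², ΣAX̄ = 4647638.25 in³, ΣAȲ = 3024206.06 in³.
X̄ = 4647638.25/36728.50 = 126.54 in; Ȳ = 3024206.06/36728.50 = 82.34 in.

X̄ = 126.54 in, Ȳ = 82.34 in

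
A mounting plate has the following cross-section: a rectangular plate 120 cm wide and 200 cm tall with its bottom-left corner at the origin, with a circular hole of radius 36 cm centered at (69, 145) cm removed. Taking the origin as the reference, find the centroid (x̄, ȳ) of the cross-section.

x̄ = 58.16 cm, ȳ = 90.81 cm

Part | A | x̄ᵢ | ȳᵢ | A·x̄ᵢ | A·ȳᵢ
plate | 24000.00 | 60.00 | 100.00 | 1440000.00 | 2400000.00
hole | -4071.50 | 69.00 | 145.00 | -280933.78 | -590368.09
Σ | 19928.50 |  |  | 1159066.22 | 1809631.91
x̄ = 1159066.22 / 19928.50 = 58.16 cm
ȳ = 1809631.91 / 19928.50 = 90.81 cm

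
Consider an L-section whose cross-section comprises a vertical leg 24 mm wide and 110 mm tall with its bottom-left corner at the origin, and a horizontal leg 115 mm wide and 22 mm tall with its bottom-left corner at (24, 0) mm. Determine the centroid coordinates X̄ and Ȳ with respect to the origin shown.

X̄ = 46.01 mm, Ȳ = 33.47 mm

Part | A | x̄ᵢ | ȳᵢ | A·x̄ᵢ | A·ȳᵢ
vertical leg | 2640.00 | 12.00 | 55.00 | 31680.00 | 145200.00
horizontal leg | 2530.00 | 81.50 | 11.00 | 206195.00 | 27830.00
Σ | 5170.00 |  |  | 237875.00 | 173030.00
X̄ = 237875.00 / 5170.00 = 46.01 mm
Ȳ = 173030.00 / 5170.00 = 33.47 mm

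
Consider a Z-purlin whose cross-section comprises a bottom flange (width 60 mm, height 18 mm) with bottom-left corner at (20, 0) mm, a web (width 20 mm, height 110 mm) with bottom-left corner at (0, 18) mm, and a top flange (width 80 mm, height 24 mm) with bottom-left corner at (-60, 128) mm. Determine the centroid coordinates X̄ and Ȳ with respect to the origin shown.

X̄ = 7.23 mm, Ȳ = 84.45 mm

Part | A | x̄ᵢ | ȳᵢ | A·x̄ᵢ | A·ȳᵢ
bottom flange | 1080.00 | 50.00 | 9.00 | 54000.00 | 9720.00
web | 2200.00 | 10.00 | 73.00 | 22000.00 | 160600.00
top flange | 1920.00 | -20.00 | 140.00 | -38400.00 | 268800.00
Σ | 5200.00 |  |  | 37600.00 | 439120.00
X̄ = 37600.00 / 5200.00 = 7.23 mm
Ȳ = 439120.00 / 5200.00 = 84.45 mm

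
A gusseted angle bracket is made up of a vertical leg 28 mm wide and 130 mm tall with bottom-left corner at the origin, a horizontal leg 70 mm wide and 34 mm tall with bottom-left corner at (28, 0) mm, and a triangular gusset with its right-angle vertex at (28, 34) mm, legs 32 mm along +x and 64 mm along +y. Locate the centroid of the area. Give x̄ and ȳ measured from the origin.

Part | A | x̄ᵢ | ȳᵢ | A·x̄ᵢ | A·ȳᵢ
vertical leg | 3640.00 | 14.00 | 65.00 | 50960.00 | 236600.00
horizontal leg | 2380.00 | 63.00 | 17.00 | 149940.00 | 40460.00
gusset | 1024.00 | 38.67 | 55.33 | 39594.67 | 56661.33
Σ | 7044.00 |  |  | 240494.67 | 333721.33
x̄ = 240494.67 / 7044.00 = 34.14 mm
ȳ = 333721.33 / 7044.00 = 47.38 mm

x̄ = 34.14 mm, ȳ = 47.38 mm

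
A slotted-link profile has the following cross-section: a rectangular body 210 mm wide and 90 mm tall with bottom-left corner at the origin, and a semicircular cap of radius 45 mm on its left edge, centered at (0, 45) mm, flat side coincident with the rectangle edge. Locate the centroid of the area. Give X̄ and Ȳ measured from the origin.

rectangular body: A = 210 × 90 = 18900.00, centroid at (105.00, 45.00).
semicircular end: A = ½π·45² = 3180.86, centroid at (-19.10, 45.00).
ΣA = 22080.86 mm²
ΣAX̄ = (18900.00)(105.00) + (3180.86)(-19.10) = 1923750.00 mm³
ΣAȲ = (18900.00)(45.00) + (3180.86)(45.00) = 993638.82 mm³
X̄ = 1923750.00 / 22080.86 = 87.12 mm
Ȳ = 993638.82 / 22080.86 = 45.00 mm

X̄ = 87.12 mm, Ȳ = 45.00 mm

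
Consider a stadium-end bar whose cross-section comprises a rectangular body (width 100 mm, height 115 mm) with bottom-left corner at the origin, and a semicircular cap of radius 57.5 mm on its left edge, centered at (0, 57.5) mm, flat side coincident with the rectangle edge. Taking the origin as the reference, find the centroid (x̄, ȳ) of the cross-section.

rectangular body: A = 100 × 115 = 11500.00, centroid at (50.00, 57.50).
semicircular end: A = ½π·57.5² = 5193.45, centroid at (-24.40, 57.50).
ΣA = 16693.45 mm²
ΣAx̄ = (11500.00)(50.00) + (5193.45)(-24.40) = 448260.42 mm³
ΣAȳ = (11500.00)(57.50) + (5193.45)(57.50) = 959873.11 mm³
x̄ = 448260.42 / 16693.45 = 26.85 mm
ȳ = 959873.11 / 16693.45 = 57.50 mm

x̄ = 26.85 mm, ȳ = 57.50 mm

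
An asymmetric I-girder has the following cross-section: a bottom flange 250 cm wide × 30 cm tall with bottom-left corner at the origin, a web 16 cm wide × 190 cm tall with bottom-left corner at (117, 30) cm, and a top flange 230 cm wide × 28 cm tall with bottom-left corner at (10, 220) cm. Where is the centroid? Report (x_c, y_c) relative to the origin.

x_c = 125.00 cm, y_c = 117.75 cm

bottom flange: A = 250 × 30 = 7500.00, centroid at (125.00, 15.00).
web: A = 16 × 190 = 3040.00, centroid at (125.00, 125.00).
top flange: A = 230 × 28 = 6440.00, centroid at (125.00, 234.00).
ΣA = 16980.00 cm²
ΣAx_c = (7500.00)(125.00) + (3040.00)(125.00) + (6440.00)(125.00) = 2122500.00 cm³
ΣAy_c = (7500.00)(15.00) + (3040.00)(125.00) + (6440.00)(234.00) = 1999460.00 cm³
x_c = 2122500.00 / 16980.00 = 125.00 cm
y_c = 1999460.00 / 16980.00 = 117.75 cm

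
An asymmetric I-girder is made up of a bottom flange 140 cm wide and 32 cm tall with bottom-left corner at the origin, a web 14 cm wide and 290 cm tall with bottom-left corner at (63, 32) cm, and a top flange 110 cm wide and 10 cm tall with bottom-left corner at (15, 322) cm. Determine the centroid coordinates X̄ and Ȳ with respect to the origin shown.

X̄ = 70.00 cm, Ȳ = 119.29 cm

bottom flange: A = 140 × 32 = 4480.00, centroid at (70.00, 16.00).
web: A = 14 × 290 = 4060.00, centroid at (70.00, 177.00).
top flange: A = 110 × 10 = 1100.00, centroid at (70.00, 327.00).
ΣA = 9640.00 cm²
ΣAX̄ = (4480.00)(70.00) + (4060.00)(70.00) + (1100.00)(70.00) = 674800.00 cm³
ΣAȲ = (4480.00)(16.00) + (4060.00)(177.00) + (1100.00)(327.00) = 1150000.00 cm³
X̄ = 674800.00 / 9640.00 = 70.00 cm
Ȳ = 1150000.00 / 9640.00 = 119.29 cm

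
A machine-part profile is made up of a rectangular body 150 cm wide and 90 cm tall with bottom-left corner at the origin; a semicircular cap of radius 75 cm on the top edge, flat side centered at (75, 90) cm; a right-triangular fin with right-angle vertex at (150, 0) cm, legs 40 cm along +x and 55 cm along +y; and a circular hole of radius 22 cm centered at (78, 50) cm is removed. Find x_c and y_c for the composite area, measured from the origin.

x_c = 79.23 cm, y_c = 74.29 cm

rectangular body: A = 150 × 90 = 13500.00, centroid at (75.00, 45.00).
semicircular top: A = ½π·75² = 8835.73, centroid at (75.00, 121.83).
triangular fin: A = ½·40·55 = 1100.00, centroid at (163.33, 18.33).
hole: A = −π·22² = -1520.53, centroid at (78.00, 50.00).
ΣA = 21915.20 cm², ΣAx_c = 1736244.96 cm³, ΣAy_c = 1628105.76 cm³.
x_c = 1736244.96/21915.20 = 79.23 cm; y_c = 1628105.76/21915.20 = 74.29 cm.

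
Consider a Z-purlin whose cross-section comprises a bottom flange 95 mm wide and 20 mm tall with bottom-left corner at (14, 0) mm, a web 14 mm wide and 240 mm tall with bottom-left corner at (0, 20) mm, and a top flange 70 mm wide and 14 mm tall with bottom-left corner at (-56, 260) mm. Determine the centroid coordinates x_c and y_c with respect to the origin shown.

x_c = 19.20 mm, y_c = 120.36 mm

Part | A | x̄ᵢ | ȳᵢ | A·x̄ᵢ | A·ȳᵢ
bottom flange | 1900.00 | 61.50 | 10.00 | 116850.00 | 19000.00
web | 3360.00 | 7.00 | 140.00 | 23520.00 | 470400.00
top flange | 980.00 | -21.00 | 267.00 | -20580.00 | 261660.00
Σ | 6240.00 |  |  | 119790.00 | 751060.00
x_c = 119790.00 / 6240.00 = 19.20 mm
y_c = 751060.00 / 6240.00 = 120.36 mm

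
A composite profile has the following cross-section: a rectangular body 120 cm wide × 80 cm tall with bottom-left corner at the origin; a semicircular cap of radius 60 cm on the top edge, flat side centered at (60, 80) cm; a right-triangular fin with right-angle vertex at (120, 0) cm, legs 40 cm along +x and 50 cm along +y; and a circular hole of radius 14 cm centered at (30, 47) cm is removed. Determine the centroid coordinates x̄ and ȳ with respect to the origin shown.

rectangular body: A = 120 × 80 = 9600.00, centroid at (60.00, 40.00).
semicircular top: A = ½π·60² = 5654.87, centroid at (60.00, 105.46).
triangular fin: A = ½·40·50 = 1000.00, centroid at (133.33, 16.67).
hole: A = −π·14² = -615.75, centroid at (30.00, 47.00).
ΣA = 15639.11 cm², ΣAx̄ = 1030152.78 cm³, ΣAȳ = 968115.66 cm³.
x̄ = 1030152.78/15639.11 = 65.87 cm; ȳ = 968115.66/15639.11 = 61.90 cm.

x̄ = 65.87 cm, ȳ = 61.90 cm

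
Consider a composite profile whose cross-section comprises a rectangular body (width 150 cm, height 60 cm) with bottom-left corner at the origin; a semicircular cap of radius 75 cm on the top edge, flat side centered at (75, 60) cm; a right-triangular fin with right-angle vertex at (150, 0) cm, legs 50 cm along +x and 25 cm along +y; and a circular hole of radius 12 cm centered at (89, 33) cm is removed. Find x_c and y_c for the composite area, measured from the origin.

rectangular body: A = 150 × 60 = 9000.00, centroid at (75.00, 30.00).
semicircular top: A = ½π·75² = 8835.73, centroid at (75.00, 91.83).
triangular fin: A = ½·50·25 = 625.00, centroid at (166.67, 8.33).
hole: A = −π·12² = -452.39, centroid at (89.00, 33.00).
ΣA = 18008.34 cm², ΣAx_c = 1401583.72 cm³, ΣAy_c = 1071673.25 cm³.
x_c = 1401583.72/18008.34 = 77.83 cm; y_c = 1071673.25/18008.34 = 59.51 cm.

x_c = 77.83 cm, y_c = 59.51 cm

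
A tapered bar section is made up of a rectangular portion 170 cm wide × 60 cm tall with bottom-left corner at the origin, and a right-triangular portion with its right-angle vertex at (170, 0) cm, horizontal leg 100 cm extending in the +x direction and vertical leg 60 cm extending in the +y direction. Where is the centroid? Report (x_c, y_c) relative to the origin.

x_c = 111.89 cm, y_c = 27.73 cm

rectangular portion: A = 170 × 60 = 10200.00, centroid at (85.00, 30.00).
triangular portion: A = ½·100·60 = 3000.00, centroid at (203.33, 20.00).
ΣA = 13200.00 cm²
ΣAx_c = (10200.00)(85.00) + (3000.00)(203.33) = 1477000.00 cm³
ΣAy_c = (10200.00)(30.00) + (3000.00)(20.00) = 366000.00 cm³
x_c = 1477000.00 / 13200.00 = 111.89 cm
y_c = 366000.00 / 13200.00 = 27.73 cm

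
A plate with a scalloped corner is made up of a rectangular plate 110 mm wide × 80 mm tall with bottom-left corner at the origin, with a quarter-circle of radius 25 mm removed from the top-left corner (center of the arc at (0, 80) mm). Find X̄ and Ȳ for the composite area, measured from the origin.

plate: A = 110 × 80 = 8800.00, centroid at (55.00, 40.00).
removed quarter-circle: A = −¼π·25² = -490.87, centroid at (10.61, 69.39).
ΣA = 8309.13 mm²
ΣAX̄ = (8800.00)(55.00) + (-490.87)(10.61) = 478791.67 mm³
ΣAȲ = (8800.00)(40.00) + (-490.87)(69.39) = 317938.43 mm³
X̄ = 478791.67 / 8309.13 = 57.62 mm
Ȳ = 317938.43 / 8309.13 = 38.26 mm

X̄ = 57.62 mm, Ȳ = 38.26 mm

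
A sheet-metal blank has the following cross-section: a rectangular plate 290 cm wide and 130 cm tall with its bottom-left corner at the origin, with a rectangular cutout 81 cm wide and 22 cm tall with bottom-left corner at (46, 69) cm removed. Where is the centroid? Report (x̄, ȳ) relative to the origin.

x̄ = 147.90 cm, ȳ = 64.26 cm

Part | A | x̄ᵢ | ȳᵢ | A·x̄ᵢ | A·ȳᵢ
plate | 37700.00 | 145.00 | 65.00 | 5466500.00 | 2450500.00
hole | -1782.00 | 86.50 | 80.00 | -154143.00 | -142560.00
Σ | 35918.00 |  |  | 5312357.00 | 2307940.00
x̄ = 5312357.00 / 35918.00 = 147.90 cm
ȳ = 2307940.00 / 35918.00 = 64.26 cm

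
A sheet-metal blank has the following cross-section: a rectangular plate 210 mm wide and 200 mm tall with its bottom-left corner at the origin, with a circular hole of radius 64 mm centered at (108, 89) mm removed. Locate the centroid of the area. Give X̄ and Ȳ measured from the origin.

X̄ = 103.67 mm, Ȳ = 104.86 mm

plate: A = 210 × 200 = 42000.00, centroid at (105.00, 100.00).
hole: A = −π·64² = -12867.96, centroid at (108.00, 89.00).
ΣA = 29132.04 mm²
ΣAX̄ = (42000.00)(105.00) + (-12867.96)(108.00) = 3020259.94 mm³
ΣAȲ = (42000.00)(100.00) + (-12867.96)(89.00) = 3054751.25 mm³
X̄ = 3020259.94 / 29132.04 = 103.67 mm
Ȳ = 3054751.25 / 29132.04 = 104.86 mm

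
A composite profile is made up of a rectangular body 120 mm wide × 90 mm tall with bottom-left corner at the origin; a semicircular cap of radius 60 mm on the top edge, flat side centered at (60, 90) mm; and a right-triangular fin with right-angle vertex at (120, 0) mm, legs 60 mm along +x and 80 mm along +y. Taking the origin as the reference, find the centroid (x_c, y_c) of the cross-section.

rectangular body: A = 120 × 90 = 10800.00, centroid at (60.00, 45.00).
semicircular top: A = ½π·60² = 5654.87, centroid at (60.00, 115.46).
triangular fin: A = ½·60·80 = 2400.00, centroid at (140.00, 26.67).
ΣA = 18854.87 mm²
ΣAx_c = (10800.00)(60.00) + (5654.87)(60.00) + (2400.00)(140.00) = 1323292.01 mm³
ΣAy_c = (10800.00)(45.00) + (5654.87)(115.46) + (2400.00)(26.67) = 1202938.01 mm³
x_c = 1323292.01 / 18854.87 = 70.18 mm
y_c = 1202938.01 / 18854.87 = 63.80 mm

x_c = 70.18 mm, y_c = 63.80 mm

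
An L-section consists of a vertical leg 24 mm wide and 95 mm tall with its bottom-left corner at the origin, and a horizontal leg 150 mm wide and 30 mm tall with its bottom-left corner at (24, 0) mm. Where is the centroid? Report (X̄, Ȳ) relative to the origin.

X̄ = 69.74 mm, Ȳ = 25.93 mm

Part | A | x̄ᵢ | ȳᵢ | A·x̄ᵢ | A·ȳᵢ
vertical leg | 2280.00 | 12.00 | 47.50 | 27360.00 | 108300.00
horizontal leg | 4500.00 | 99.00 | 15.00 | 445500.00 | 67500.00
Σ | 6780.00 |  |  | 472860.00 | 175800.00
X̄ = 472860.00 / 6780.00 = 69.74 mm
Ȳ = 175800.00 / 6780.00 = 25.93 mm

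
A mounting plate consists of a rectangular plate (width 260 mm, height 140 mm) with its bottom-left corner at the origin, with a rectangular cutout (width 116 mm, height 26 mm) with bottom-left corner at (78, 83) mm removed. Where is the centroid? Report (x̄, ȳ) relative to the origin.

Part | A | x̄ᵢ | ȳᵢ | A·x̄ᵢ | A·ȳᵢ
plate | 36400.00 | 130.00 | 70.00 | 4732000.00 | 2548000.00
hole | -3016.00 | 136.00 | 96.00 | -410176.00 | -289536.00
Σ | 33384.00 |  |  | 4321824.00 | 2258464.00
x̄ = 4321824.00 / 33384.00 = 129.46 mm
ȳ = 2258464.00 / 33384.00 = 67.65 mm

x̄ = 129.46 mm, ȳ = 67.65 mm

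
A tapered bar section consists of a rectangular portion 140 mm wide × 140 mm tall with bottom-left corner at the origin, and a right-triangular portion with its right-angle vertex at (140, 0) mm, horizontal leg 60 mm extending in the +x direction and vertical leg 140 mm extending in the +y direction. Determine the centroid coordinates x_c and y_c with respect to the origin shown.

rectangular portion: A = 140 × 140 = 19600.00, centroid at (70.00, 70.00).
triangular portion: A = ½·60·140 = 4200.00, centroid at (160.00, 46.67).
ΣA = 23800.00 mm², ΣAx_c = 2044000.00 mm³, ΣAy_c = 1568000.00 mm³.
x_c = 2044000.00/23800.00 = 85.88 mm; y_c = 1568000.00/23800.00 = 65.88 mm.

x_c = 85.88 mm, y_c = 65.88 mm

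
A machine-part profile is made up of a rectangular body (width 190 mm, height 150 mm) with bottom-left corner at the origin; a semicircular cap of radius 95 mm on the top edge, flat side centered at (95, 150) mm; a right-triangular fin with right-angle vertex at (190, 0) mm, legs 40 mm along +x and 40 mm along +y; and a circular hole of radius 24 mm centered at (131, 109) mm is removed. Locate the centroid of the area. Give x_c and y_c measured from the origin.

x_c = 95.52 mm, y_c = 111.57 mm

rectangular body: A = 190 × 150 = 28500.00, centroid at (95.00, 75.00).
semicircular top: A = ½π·95² = 14176.44, centroid at (95.00, 190.32).
triangular fin: A = ½·40·40 = 800.00, centroid at (203.33, 13.33).
hole: A = −π·24² = -1809.56, centroid at (131.00, 109.00).
ΣA = 41666.88 mm²
ΣAx_c = (28500.00)(95.00) + (14176.44)(95.00) + (800.00)(203.33) + (-1809.56)(131.00) = 3979876.15 mm³
ΣAy_c = (28500.00)(75.00) + (14176.44)(190.32) + (800.00)(13.33) + (-1809.56)(109.00) = 4648973.77 mm³
x_c = 3979876.15 / 41666.88 = 95.52 mm
y_c = 4648973.77 / 41666.88 = 111.57 mm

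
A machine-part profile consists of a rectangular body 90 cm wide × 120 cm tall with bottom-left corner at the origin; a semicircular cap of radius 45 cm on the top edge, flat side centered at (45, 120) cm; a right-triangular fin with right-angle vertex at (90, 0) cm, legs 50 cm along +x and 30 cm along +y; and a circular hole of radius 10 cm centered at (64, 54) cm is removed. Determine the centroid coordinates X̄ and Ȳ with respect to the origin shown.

rectangular body: A = 90 × 120 = 10800.00, centroid at (45.00, 60.00).
semicircular top: A = ½π·45² = 3180.86, centroid at (45.00, 139.10).
triangular fin: A = ½·50·30 = 750.00, centroid at (106.67, 10.00).
hole: A = −π·10² = -314.16, centroid at (64.00, 54.00).
ΣA = 14416.70 cm², ΣAX̄ = 689032.62 cm³, ΣAȲ = 1080988.91 cm³.
X̄ = 689032.62/14416.70 = 47.79 cm; Ȳ = 1080988.91/14416.70 = 74.98 cm.

X̄ = 47.79 cm, Ȳ = 74.98 cm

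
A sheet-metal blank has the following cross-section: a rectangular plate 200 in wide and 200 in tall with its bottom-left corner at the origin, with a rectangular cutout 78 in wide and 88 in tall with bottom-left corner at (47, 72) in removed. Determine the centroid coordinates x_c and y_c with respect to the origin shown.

plate: A = 200 × 200 = 40000.00, centroid at (100.00, 100.00).
hole: A = −(78 × 88) = -6864.00, centroid at (86.00, 116.00).
ΣA = 33136.00 in², ΣAx_c = 3409696.00 in³, ΣAy_c = 3203776.00 in³.
x_c = 3409696.00/33136.00 = 102.90 in; y_c = 3203776.00/33136.00 = 96.69 in.

x_c = 102.90 in, y_c = 96.69 in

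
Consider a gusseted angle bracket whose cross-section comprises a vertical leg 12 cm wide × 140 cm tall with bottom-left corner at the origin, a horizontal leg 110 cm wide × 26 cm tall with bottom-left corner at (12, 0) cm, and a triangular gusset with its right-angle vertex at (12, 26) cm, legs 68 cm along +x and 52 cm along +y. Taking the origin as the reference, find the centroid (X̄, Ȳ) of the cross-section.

X̄ = 41.69 cm, Ȳ = 36.68 cm

Part | A | x̄ᵢ | ȳᵢ | A·x̄ᵢ | A·ȳᵢ
vertical leg | 1680.00 | 6.00 | 70.00 | 10080.00 | 117600.00
horizontal leg | 2860.00 | 67.00 | 13.00 | 191620.00 | 37180.00
gusset | 1768.00 | 34.67 | 43.33 | 61290.67 | 76613.33
Σ | 6308.00 |  |  | 262990.67 | 231393.33
X̄ = 262990.67 / 6308.00 = 41.69 cm
Ȳ = 231393.33 / 6308.00 = 36.68 cm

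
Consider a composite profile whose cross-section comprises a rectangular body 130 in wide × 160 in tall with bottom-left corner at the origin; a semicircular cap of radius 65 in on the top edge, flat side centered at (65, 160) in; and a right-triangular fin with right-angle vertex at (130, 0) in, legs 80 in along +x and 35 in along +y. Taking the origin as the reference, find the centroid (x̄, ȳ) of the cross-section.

x̄ = 69.45 in, ȳ = 101.44 in

rectangular body: A = 130 × 160 = 20800.00, centroid at (65.00, 80.00).
semicircular top: A = ½π·65² = 6636.61, centroid at (65.00, 187.59).
triangular fin: A = ½·80·35 = 1400.00, centroid at (156.67, 11.67).
ΣA = 28836.61 in², ΣAx̄ = 2002713.27 in³, ΣAȳ = 2925274.98 in³.
x̄ = 2002713.27/28836.61 = 69.45 in; ȳ = 2925274.98/28836.61 = 101.44 in.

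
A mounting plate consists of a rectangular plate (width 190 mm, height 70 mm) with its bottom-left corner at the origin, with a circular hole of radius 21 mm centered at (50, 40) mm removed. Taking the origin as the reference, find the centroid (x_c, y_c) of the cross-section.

plate: A = 190 × 70 = 13300.00, centroid at (95.00, 35.00).
hole: A = −π·21² = -1385.44, centroid at (50.00, 40.00).
ΣA = 11914.56 mm², ΣAx_c = 1194227.88 mm³, ΣAy_c = 410082.31 mm³.
x_c = 1194227.88/11914.56 = 100.23 mm; y_c = 410082.31/11914.56 = 34.42 mm.

x_c = 100.23 mm, y_c = 34.42 mm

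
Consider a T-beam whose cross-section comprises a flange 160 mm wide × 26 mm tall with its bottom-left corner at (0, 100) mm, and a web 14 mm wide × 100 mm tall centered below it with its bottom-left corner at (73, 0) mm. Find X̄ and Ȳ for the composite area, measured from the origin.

Part | A | x̄ᵢ | ȳᵢ | A·x̄ᵢ | A·ȳᵢ
web | 1400.00 | 80.00 | 50.00 | 112000.00 | 70000.00
flange | 4160.00 | 80.00 | 113.00 | 332800.00 | 470080.00
Σ | 5560.00 |  |  | 444800.00 | 540080.00
X̄ = 444800.00 / 5560.00 = 80.00 mm
Ȳ = 540080.00 / 5560.00 = 97.14 mm

X̄ = 80.00 mm, Ȳ = 97.14 mm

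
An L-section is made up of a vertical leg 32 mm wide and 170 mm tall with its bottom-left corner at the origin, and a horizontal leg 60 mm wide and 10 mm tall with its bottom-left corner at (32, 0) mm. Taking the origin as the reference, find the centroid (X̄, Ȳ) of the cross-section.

Part | A | x̄ᵢ | ȳᵢ | A·x̄ᵢ | A·ȳᵢ
vertical leg | 5440.00 | 16.00 | 85.00 | 87040.00 | 462400.00
horizontal leg | 600.00 | 62.00 | 5.00 | 37200.00 | 3000.00
Σ | 6040.00 |  |  | 124240.00 | 465400.00
X̄ = 124240.00 / 6040.00 = 20.57 mm
Ȳ = 465400.00 / 6040.00 = 77.05 mm

X̄ = 20.57 mm, Ȳ = 77.05 mm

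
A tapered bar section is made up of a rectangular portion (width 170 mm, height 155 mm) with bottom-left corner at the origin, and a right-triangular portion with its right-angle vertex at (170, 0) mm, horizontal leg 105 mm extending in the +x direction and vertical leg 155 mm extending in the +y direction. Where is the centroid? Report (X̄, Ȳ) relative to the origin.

rectangular portion: A = 170 × 155 = 26350.00, centroid at (85.00, 77.50).
triangular portion: A = ½·105·155 = 8137.50, centroid at (205.00, 51.67).
ΣA = 34487.50 mm², ΣAX̄ = 3907937.50 mm³, ΣAȲ = 2462562.50 mm³.
X̄ = 3907937.50/34487.50 = 113.31 mm; Ȳ = 2462562.50/34487.50 = 71.40 mm.

X̄ = 113.31 mm, Ȳ = 71.40 mm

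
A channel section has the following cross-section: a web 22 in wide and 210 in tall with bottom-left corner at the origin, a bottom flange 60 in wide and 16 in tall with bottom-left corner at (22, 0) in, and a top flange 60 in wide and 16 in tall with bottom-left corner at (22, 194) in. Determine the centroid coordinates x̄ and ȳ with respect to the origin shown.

web: A = 22 × 210 = 4620.00, centroid at (11.00, 105.00).
bottom flange: A = 60 × 16 = 960.00, centroid at (52.00, 8.00).
top flange: A = 60 × 16 = 960.00, centroid at (52.00, 202.00).
ΣA = 6540.00 in²
ΣAx̄ = (4620.00)(11.00) + (960.00)(52.00) + (960.00)(52.00) = 150660.00 in³
ΣAȳ = (4620.00)(105.00) + (960.00)(8.00) + (960.00)(202.00) = 686700.00 in³
x̄ = 150660.00 / 6540.00 = 23.04 in
ȳ = 686700.00 / 6540.00 = 105.00 in

x̄ = 23.04 in, ȳ = 105.00 in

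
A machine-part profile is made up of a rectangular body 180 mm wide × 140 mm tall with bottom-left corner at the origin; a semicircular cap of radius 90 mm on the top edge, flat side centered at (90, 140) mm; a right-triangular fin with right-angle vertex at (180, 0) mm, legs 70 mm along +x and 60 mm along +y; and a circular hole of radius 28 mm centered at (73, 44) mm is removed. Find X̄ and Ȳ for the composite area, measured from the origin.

rectangular body: A = 180 × 140 = 25200.00, centroid at (90.00, 70.00).
semicircular top: A = ½π·90² = 12723.45, centroid at (90.00, 178.20).
triangular fin: A = ½·70·60 = 2100.00, centroid at (203.33, 20.00).
hole: A = −π·28² = -2463.01, centroid at (73.00, 44.00).
ΣA = 37560.44 mm², ΣAX̄ = 3660310.89 mm³, ΣAȲ = 3964910.65 mm³.
X̄ = 3660310.89/37560.44 = 97.45 mm; Ȳ = 3964910.65/37560.44 = 105.56 mm.

X̄ = 97.45 mm, Ȳ = 105.56 mm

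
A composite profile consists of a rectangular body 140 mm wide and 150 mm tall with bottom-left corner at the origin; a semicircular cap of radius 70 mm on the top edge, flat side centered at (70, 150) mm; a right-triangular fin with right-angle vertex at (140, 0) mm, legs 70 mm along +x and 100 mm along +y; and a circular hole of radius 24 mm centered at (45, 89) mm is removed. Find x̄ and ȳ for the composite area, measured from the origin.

rectangular body: A = 140 × 150 = 21000.00, centroid at (70.00, 75.00).
semicircular top: A = ½π·70² = 7696.90, centroid at (70.00, 179.71).
triangular fin: A = ½·70·100 = 3500.00, centroid at (163.33, 33.33).
hole: A = −π·24² = -1809.56, centroid at (45.00, 89.00).
ΣA = 30387.34 mm², ΣAx̄ = 2499019.73 mm³, ΣAȳ = 2913818.03 mm³.
x̄ = 2499019.73/30387.34 = 82.24 mm; ȳ = 2913818.03/30387.34 = 95.89 mm.

x̄ = 82.24 mm, ȳ = 95.89 mm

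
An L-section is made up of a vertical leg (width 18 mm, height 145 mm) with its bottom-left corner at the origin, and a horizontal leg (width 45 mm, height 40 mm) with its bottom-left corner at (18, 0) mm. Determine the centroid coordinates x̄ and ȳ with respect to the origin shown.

x̄ = 21.86 mm, ȳ = 51.07 mm

vertical leg: A = 18 × 145 = 2610.00, centroid at (9.00, 72.50).
horizontal leg: A = 45 × 40 = 1800.00, centroid at (40.50, 20.00).
ΣA = 4410.00 mm², ΣAx̄ = 96390.00 mm³, ΣAȳ = 225225.00 mm³.
x̄ = 96390.00/4410.00 = 21.86 mm; ȳ = 225225.00/4410.00 = 51.07 mm.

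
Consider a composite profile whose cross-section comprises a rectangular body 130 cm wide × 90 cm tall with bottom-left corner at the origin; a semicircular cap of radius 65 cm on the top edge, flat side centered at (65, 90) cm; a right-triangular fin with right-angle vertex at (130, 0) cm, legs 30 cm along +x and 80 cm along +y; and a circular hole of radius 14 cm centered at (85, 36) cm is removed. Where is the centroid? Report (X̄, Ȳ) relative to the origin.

Part | A | x̄ᵢ | ȳᵢ | A·x̄ᵢ | A·ȳᵢ
rectangular body | 11700.00 | 65.00 | 45.00 | 760500.00 | 526500.00
semicircular top | 6636.61 | 65.00 | 117.59 | 431379.94 | 780378.64
triangular fin | 1200.00 | 140.00 | 26.67 | 168000.00 | 32000.00
hole | -615.75 | 85.00 | 36.00 | -52338.93 | -22167.08
Σ | 18920.86 |  |  | 1307541.01 | 1316711.56
X̄ = 1307541.01 / 18920.86 = 69.11 cm
Ȳ = 1316711.56 / 18920.86 = 69.59 cm

X̄ = 69.11 cm, Ȳ = 69.59 cm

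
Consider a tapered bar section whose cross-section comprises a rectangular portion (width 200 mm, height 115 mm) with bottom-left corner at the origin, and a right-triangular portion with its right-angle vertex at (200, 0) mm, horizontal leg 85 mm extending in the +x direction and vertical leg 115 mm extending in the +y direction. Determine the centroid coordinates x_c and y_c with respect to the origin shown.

x_c = 122.49 mm, y_c = 54.14 mm

Part | A | x̄ᵢ | ȳᵢ | A·x̄ᵢ | A·ȳᵢ
rectangular portion | 23000.00 | 100.00 | 57.50 | 2300000.00 | 1322500.00
triangular portion | 4887.50 | 228.33 | 38.33 | 1115979.17 | 187354.17
Σ | 27887.50 |  |  | 3415979.17 | 1509854.17
x_c = 3415979.17 / 27887.50 = 122.49 mm
y_c = 1509854.17 / 27887.50 = 54.14 mm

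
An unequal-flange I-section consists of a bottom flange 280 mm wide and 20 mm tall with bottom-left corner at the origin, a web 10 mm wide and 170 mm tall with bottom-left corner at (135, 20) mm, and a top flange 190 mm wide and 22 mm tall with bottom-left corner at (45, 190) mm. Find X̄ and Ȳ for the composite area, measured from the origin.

bottom flange: A = 280 × 20 = 5600.00, centroid at (140.00, 10.00).
web: A = 10 × 170 = 1700.00, centroid at (140.00, 105.00).
top flange: A = 190 × 22 = 4180.00, centroid at (140.00, 201.00).
ΣA = 11480.00 mm²
ΣAX̄ = (5600.00)(140.00) + (1700.00)(140.00) + (4180.00)(140.00) = 1607200.00 mm³
ΣAȲ = (5600.00)(10.00) + (1700.00)(105.00) + (4180.00)(201.00) = 1074680.00 mm³
X̄ = 1607200.00 / 11480.00 = 140.00 mm
Ȳ = 1074680.00 / 11480.00 = 93.61 mm

X̄ = 140.00 mm, Ȳ = 93.61 mm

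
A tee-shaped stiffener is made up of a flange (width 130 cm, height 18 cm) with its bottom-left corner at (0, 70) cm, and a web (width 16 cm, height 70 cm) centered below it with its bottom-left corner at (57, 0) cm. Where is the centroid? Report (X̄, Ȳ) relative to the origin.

Part | A | x̄ᵢ | ȳᵢ | A·x̄ᵢ | A·ȳᵢ
web | 1120.00 | 65.00 | 35.00 | 72800.00 | 39200.00
flange | 2340.00 | 65.00 | 79.00 | 152100.00 | 184860.00
Σ | 3460.00 |  |  | 224900.00 | 224060.00
X̄ = 224900.00 / 3460.00 = 65.00 cm
Ȳ = 224060.00 / 3460.00 = 64.76 cm

X̄ = 65.00 cm, Ȳ = 64.76 cm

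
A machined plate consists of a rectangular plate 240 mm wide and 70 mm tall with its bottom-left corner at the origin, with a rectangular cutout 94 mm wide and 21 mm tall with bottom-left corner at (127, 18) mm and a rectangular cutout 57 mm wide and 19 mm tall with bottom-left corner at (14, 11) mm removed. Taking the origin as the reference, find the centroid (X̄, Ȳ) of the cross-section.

X̄ = 118.35 mm, Ȳ = 37.08 mm

plate: A = 240 × 70 = 16800.00, centroid at (120.00, 35.00).
hole 1: A = −(94 × 21) = -1974.00, centroid at (174.00, 28.50).
hole 2: A = −(57 × 19) = -1083.00, centroid at (42.50, 20.50).
ΣA = 13743.00 mm²
ΣAX̄ = (16800.00)(120.00) + (-1974.00)(174.00) + (-1083.00)(42.50) = 1626496.50 mm³
ΣAȲ = (16800.00)(35.00) + (-1974.00)(28.50) + (-1083.00)(20.50) = 509539.50 mm³
X̄ = 1626496.50 / 13743.00 = 118.35 mm
Ȳ = 509539.50 / 13743.00 = 37.08 mm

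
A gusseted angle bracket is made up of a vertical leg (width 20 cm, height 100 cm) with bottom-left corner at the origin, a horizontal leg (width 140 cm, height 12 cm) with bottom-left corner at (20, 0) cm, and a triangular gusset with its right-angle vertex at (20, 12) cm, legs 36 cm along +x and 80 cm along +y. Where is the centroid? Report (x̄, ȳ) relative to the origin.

x̄ = 42.44 cm, ȳ = 32.38 cm

vertical leg: A = 20 × 100 = 2000.00, centroid at (10.00, 50.00).
horizontal leg: A = 140 × 12 = 1680.00, centroid at (90.00, 6.00).
gusset: A = ½·36·80 = 1440.00, centroid at (32.00, 38.67).
ΣA = 5120.00 cm², ΣAx̄ = 217280.00 cm³, ΣAȳ = 165760.00 cm³.
x̄ = 217280.00/5120.00 = 42.44 cm; ȳ = 165760.00/5120.00 = 32.38 cm.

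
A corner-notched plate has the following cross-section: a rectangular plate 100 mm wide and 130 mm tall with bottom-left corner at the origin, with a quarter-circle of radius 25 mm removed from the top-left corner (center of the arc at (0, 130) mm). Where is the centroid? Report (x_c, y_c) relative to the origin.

plate: A = 100 × 130 = 13000.00, centroid at (50.00, 65.00).
removed quarter-circle: A = −¼π·25² = -490.87, centroid at (10.61, 119.39).
ΣA = 12509.13 mm²
ΣAx_c = (13000.00)(50.00) + (-490.87)(10.61) = 644791.67 mm³
ΣAy_c = (13000.00)(65.00) + (-490.87)(119.39) = 786394.73 mm³
x_c = 644791.67 / 12509.13 = 51.55 mm
y_c = 786394.73 / 12509.13 = 62.87 mm

x_c = 51.55 mm, y_c = 62.87 mm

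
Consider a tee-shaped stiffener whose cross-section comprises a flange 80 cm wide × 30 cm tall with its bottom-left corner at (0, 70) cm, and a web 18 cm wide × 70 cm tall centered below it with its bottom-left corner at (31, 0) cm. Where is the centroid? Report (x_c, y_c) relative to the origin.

web: A = 18 × 70 = 1260.00, centroid at (40.00, 35.00).
flange: A = 80 × 30 = 2400.00, centroid at (40.00, 85.00).
ΣA = 3660.00 cm², ΣAx_c = 146400.00 cm³, ΣAy_c = 248100.00 cm³.
x_c = 146400.00/3660.00 = 40.00 cm; y_c = 248100.00/3660.00 = 67.79 cm.

x_c = 40.00 cm, y_c = 67.79 cm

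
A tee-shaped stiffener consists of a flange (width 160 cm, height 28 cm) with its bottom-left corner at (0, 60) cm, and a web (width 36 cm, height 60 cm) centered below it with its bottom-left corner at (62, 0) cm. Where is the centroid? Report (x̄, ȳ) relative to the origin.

x̄ = 80.00 cm, ȳ = 59.69 cm

Part | A | x̄ᵢ | ȳᵢ | A·x̄ᵢ | A·ȳᵢ
web | 2160.00 | 80.00 | 30.00 | 172800.00 | 64800.00
flange | 4480.00 | 80.00 | 74.00 | 358400.00 | 331520.00
Σ | 6640.00 |  |  | 531200.00 | 396320.00
x̄ = 531200.00 / 6640.00 = 80.00 cm
ȳ = 396320.00 / 6640.00 = 59.69 cm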